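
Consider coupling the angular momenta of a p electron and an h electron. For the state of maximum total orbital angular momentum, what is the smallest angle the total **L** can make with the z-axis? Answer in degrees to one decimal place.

θ_min ≈ 22.2°

By the triangle rule, |l₁ − l₂| ≤ L ≤ l₁ + l₂.
Allowed values: L = 4, 5, 6.
The maximum is L = 6, with |L_tot| = ℏ√(6·7) = √42 ℏ.
The minimum angle with z is arccos(6/√42) ≈ 22.2°.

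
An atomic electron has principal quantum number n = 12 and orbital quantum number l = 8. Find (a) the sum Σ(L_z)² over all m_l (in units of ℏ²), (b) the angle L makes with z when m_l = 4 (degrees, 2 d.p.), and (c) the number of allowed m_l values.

Σ(L_z)² = 408 ℏ²; θ(m_l=4) ≈ 61.87°; 17 values

Σ m_l² = 408, so Σ(L_z)² = 408 ℏ².
For m_l = 4: cos θ = 4/√72, θ ≈ 61.87°.
There are 2l+1 = 17 values of m_l.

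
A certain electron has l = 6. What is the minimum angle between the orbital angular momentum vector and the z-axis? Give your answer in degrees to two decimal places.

|L| = ℏ√(l(l+1)) = √42 ℏ.
The smallest angle corresponds to the largest L_z, i.e. m_l = l = 6, giving L_z = 6ℏ.
cos θ_min = 6/√42, so θ_min ≈ 22.21°.

θ_min ≈ 22.21°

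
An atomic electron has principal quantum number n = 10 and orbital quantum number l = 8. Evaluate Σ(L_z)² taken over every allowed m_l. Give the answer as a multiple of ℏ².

Σ(L_z)² = 408 ℏ²

m_l runs from −8 to 8, i.e. {-8, -7, -6, -5, -4, -3, -2, -1, 0, 1, 2, 3, 4, 5, 6, 7, 8}.
Σ m_l² = 2·(1 + 4 + 9 + 16 + 25 + 36 + 49 + 64) = 408.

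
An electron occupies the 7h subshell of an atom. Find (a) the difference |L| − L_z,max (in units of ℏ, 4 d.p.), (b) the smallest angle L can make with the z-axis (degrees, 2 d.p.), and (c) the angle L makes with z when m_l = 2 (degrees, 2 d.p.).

|L|−L_z,max ≈ 0.4772ℏ; θ_min ≈ 24.09°; θ(m_l=2) ≈ 68.58°

For 7h, l = 5.
|L| − L_z,max = (√30 − 5)ℏ ≈ 0.4772ℏ.
cos θ_min = 5/√30, so θ_min ≈ 24.09°.
For m_l = 2: cos θ = 2/√30, θ ≈ 68.58°.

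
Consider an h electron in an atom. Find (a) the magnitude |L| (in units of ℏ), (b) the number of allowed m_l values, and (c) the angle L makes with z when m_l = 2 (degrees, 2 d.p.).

The letter h corresponds to l = 5.
|L| = ℏ√(5·6) = √30 ℏ ≈ 5.477ℏ.
There are 2l+1 = 11 values of m_l.
For m_l = 2: cos θ = 2/√30, θ ≈ 68.58°.

|L| = √30 ℏ ≈ 5.477ℏ; 11 values; θ(m_l=2) ≈ 68.58°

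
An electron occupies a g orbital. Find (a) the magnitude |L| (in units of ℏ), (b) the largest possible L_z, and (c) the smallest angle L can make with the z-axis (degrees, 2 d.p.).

|L| = 2√5 ℏ ≈ 4.472ℏ; L_z,max = 4ℏ; θ_min ≈ 26.57°

A g state has l = 4.
|L| = ℏ√(4·5) = 2√5 ℏ ≈ 4.472ℏ.
L_z,max = lℏ = 4ℏ.
cos θ_min = 4/√20, so θ_min ≈ 26.57°.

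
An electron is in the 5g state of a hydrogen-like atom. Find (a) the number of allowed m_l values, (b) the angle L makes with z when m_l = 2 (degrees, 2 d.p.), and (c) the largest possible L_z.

9 values; θ(m_l=2) ≈ 63.43°; L_z,max = 4ℏ

The 5g subshell has l = 4.
There are 2l+1 = 9 values of m_l.
For m_l = 2: cos θ = 2/√20, θ ≈ 63.43°.
L_z,max = lℏ = 4ℏ.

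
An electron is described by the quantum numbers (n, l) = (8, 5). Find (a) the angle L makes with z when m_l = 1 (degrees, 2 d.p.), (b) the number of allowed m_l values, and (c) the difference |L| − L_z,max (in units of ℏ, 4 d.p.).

θ(m_l=1) ≈ 79.48°; 11 values; |L|−L_z,max ≈ 0.4772ℏ

For m_l = 1: cos θ = 1/√30, θ ≈ 79.48°.
There are 2l+1 = 11 values of m_l.
|L| − L_z,max = (√30 − 5)ℏ ≈ 0.4772ℏ.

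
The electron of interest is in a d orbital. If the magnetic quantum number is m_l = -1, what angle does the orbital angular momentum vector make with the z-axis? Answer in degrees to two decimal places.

θ ≈ 114.09°

A d state has l = 2.
|L| = ℏ√(l(l+1)) = √6 ℏ.
L_z = m_l ℏ = −1ℏ.
cos θ = L_z/|L| = -1/√6, so θ ≈ 114.09°.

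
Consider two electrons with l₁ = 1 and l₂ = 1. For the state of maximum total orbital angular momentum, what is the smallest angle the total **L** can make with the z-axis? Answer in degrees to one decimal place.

By the triangle rule, |l₁ − l₂| ≤ L ≤ l₁ + l₂.
So L can be 0, 1, 2.
The maximum is L = 2, with |L_tot| = ℏ√(2·3) = √6 ℏ.
The minimum angle with z is arccos(2/√6) ≈ 35.3°.

θ_min ≈ 35.3°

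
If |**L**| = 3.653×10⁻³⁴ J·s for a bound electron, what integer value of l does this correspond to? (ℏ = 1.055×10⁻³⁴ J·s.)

l = 3

|L|/ℏ = (3.653×10⁻³⁴)/(1.055×10⁻³⁴) ≈ 3.463.
(|L|/ℏ)² = l(l+1) ≈ 11.99 ⇒ l = 3.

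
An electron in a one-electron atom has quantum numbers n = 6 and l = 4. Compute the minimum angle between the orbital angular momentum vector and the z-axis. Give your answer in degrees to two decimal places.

θ_min ≈ 26.57°

|L|² = l(l+1)ℏ² = 20ℏ², so |L| = 2√5 ℏ.
The smallest angle corresponds to the largest L_z, i.e. m_l = l = 4, giving L_z = 4ℏ.
cos θ_min = 4/√20, so θ_min ≈ 26.57°.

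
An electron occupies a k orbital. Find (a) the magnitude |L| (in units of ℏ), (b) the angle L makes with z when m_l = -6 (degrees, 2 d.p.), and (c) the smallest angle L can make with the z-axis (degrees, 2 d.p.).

For a k orbital, l = 7.
|L| = ℏ√(7·8) = 2√14 ℏ ≈ 7.483ℏ.
For m_l = -6: cos θ = -6/√56, θ ≈ 143.30°.
cos θ_min = 7/√56, so θ_min ≈ 20.70°.

|L| = 2√14 ℏ ≈ 7.483ℏ; θ(m_l=-6) ≈ 143.30°; θ_min ≈ 20.70°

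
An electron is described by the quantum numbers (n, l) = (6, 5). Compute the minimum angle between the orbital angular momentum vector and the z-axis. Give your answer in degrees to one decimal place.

θ_min ≈ 24.1°

|L| = ℏ√(l(l+1)) = √30 ℏ.
The smallest angle corresponds to the largest L_z, i.e. m_l = l = 5, giving L_z = 5ℏ.
cos θ_min = 5/√30, so θ_min ≈ 24.1°.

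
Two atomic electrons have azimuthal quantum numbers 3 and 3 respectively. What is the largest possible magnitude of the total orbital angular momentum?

|L_tot|_max = √42 ℏ ≈ 6.481ℏ

By the triangle rule, |l₁ − l₂| ≤ L ≤ l₁ + l₂.
Allowed values: L = 0, 1, 2, 3, 4, 5, 6.
The largest magnitude corresponds to L = 6: |L_tot| = ℏ√(6·7) = √42 ℏ.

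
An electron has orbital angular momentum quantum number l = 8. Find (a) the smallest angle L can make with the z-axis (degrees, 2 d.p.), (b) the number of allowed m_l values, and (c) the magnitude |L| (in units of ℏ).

θ_min ≈ 19.47°; 17 values; |L| = 6√2 ℏ ≈ 8.485ℏ

cos θ_min = 8/√72, so θ_min ≈ 19.47°.
There are 2l+1 = 17 values of m_l.
|L| = ℏ√(8·9) = 6√2 ℏ ≈ 8.485ℏ.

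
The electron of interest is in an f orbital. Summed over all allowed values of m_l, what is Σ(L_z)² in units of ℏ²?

For an f orbital, l = 3.
m_l ∈ {-3, -2, -1, 0, 1, 2, 3}.
Summing m² from −3 to 3: Σ m_l² = 28.

Σ(L_z)² = 28 ℏ²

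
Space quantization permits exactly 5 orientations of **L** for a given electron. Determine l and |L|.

l = 2, |L| = √6 ℏ ≈ 2.449ℏ

Since there are 2l+1 = 5 values of m_l, l = 2.
|L| = ℏ√(l(l+1)) = ℏ√(2·3) = √6 ℏ.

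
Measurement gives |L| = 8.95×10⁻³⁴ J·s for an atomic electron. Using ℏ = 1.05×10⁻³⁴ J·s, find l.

l = 8

|L|/ℏ = (8.95×10⁻³⁴)/(1.05×10⁻³⁴) ≈ 8.524.
l(l+1) ≈ 8.524² ≈ 72.66, so l = 8.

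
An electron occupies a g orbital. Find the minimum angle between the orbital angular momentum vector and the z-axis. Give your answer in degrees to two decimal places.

θ_min ≈ 26.57°

A g state has l = 4.
|L| = ℏ√(l(l+1)) = 2√5 ℏ.
The smallest angle corresponds to the largest L_z, i.e. m_l = l = 4, giving L_z = 4ℏ.
cos θ_min = 4/√20, so θ_min ≈ 26.57°.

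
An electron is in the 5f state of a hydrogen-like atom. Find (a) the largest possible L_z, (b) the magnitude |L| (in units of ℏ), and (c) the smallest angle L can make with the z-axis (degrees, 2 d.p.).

5f means n = 5, l = 3.
L_z,max = lℏ = 3ℏ.
|L| = ℏ√(3·4) = 2√3 ℏ ≈ 3.464ℏ.
cos θ_min = 3/√12, so θ_min ≈ 30.00°.

L_z,max = 3ℏ; |L| = 2√3 ℏ ≈ 3.464ℏ; θ_min ≈ 30.00°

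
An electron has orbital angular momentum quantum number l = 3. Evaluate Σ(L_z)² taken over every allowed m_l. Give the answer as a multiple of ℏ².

The allowed m_l values are -3, -2, -1, 0, 1, 2, 3.
Σ m_l² = l(l+1)(2l+1)/3 = 3·4·7/3 = 28.

Σ(L_z)² = 28 ℏ²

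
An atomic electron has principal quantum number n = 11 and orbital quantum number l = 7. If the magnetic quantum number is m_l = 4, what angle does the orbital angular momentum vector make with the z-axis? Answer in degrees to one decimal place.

|L| = ℏ√(l(l+1)) = 2√14 ℏ.
L_z = m_l ℏ = 4ℏ.
cos θ = L_z/|L| = 4/√56, so θ ≈ 57.7°.

θ ≈ 57.7°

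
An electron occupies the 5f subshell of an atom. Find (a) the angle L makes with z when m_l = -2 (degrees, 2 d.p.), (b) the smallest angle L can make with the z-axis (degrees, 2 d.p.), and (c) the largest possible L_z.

The 5f subshell has l = 3.
For m_l = -2: cos θ = -2/√12, θ ≈ 125.26°.
cos θ_min = 3/√12, so θ_min ≈ 30.00°.
L_z,max = lℏ = 3ℏ.

θ(m_l=-2) ≈ 125.26°; θ_min ≈ 30.00°; L_z,max = 3ℏ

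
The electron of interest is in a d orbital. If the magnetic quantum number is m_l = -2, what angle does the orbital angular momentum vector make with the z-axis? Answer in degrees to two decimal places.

The letter d corresponds to l = 2.
|L| = √(l(l+1)) ℏ = √6 ℏ.
L_z = m_l ℏ = −2ℏ.
cos θ = L_z/|L| = -2/√6, so θ ≈ 144.74°.

θ ≈ 144.74°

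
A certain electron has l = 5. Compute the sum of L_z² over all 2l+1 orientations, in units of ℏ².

Σ(L_z)² = 110 ℏ²

m_l ∈ {-5, -4, -3, -2, -1, 0, 1, 2, 3, 4, 5}.
Σ m_l² = 2·(1 + 4 + 9 + 16 + 25) = 110.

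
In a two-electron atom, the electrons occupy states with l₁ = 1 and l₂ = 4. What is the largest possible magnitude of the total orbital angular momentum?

By the triangle rule, |l₁ − l₂| ≤ L ≤ l₁ + l₂.
Allowed values: L = 3, 4, 5.
The largest magnitude corresponds to L = 5: |L_tot| = ℏ√(5·6) = √30 ℏ.

|L_tot|_max = √30 ℏ ≈ 5.477ℏ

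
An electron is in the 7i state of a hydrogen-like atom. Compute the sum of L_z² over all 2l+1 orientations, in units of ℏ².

The 7i subshell has l = 6.
The allowed m_l values are -6, -5, -4, -3, -2, -1, 0, 1, 2, 3, 4, 5, 6.
Σ m_l² = 2·(1 + 4 + 9 + 16 + 25 + 36) = 182.

Σ(L_z)² = 182 ℏ²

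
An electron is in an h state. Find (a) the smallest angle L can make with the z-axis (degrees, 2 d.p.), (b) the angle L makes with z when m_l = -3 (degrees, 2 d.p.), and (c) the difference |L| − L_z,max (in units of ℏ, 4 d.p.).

An h state has l = 5.
cos θ_min = 5/√30, so θ_min ≈ 24.09°.
For m_l = -3: cos θ = -3/√30, θ ≈ 123.21°.
|L| − L_z,max = (√30 − 5)ℏ ≈ 0.4772ℏ.

θ_min ≈ 24.09°; θ(m_l=-3) ≈ 123.21°; |L|−L_z,max ≈ 0.4772ℏ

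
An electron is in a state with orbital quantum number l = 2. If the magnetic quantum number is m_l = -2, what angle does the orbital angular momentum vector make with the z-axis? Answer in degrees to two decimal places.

θ ≈ 144.74°

|L| = √(l(l+1)) ℏ = √6 ℏ.
L_z = m_l ℏ = −2ℏ.
cos θ = L_z/|L| = -2/√6, so θ ≈ 144.74°.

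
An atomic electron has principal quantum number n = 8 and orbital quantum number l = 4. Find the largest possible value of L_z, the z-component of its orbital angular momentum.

L_z = m_l ℏ with m_l ∈ {−4, …, 4}; the maximum is m_l = 4.

L_z,max = 4ℏ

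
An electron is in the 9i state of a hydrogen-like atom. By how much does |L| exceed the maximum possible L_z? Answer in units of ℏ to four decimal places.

The 9i subshell has l = 6.
|L| = √42 ℏ ≈ 6.4807ℏ, while L_z,max = lℏ = 6ℏ.
The difference is (√42 − 6)ℏ ≈ 0.4807ℏ.

|L| − L_z,max ≈ 0.4807ℏ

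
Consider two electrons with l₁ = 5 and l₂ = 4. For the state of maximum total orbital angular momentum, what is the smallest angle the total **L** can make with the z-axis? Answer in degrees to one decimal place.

L runs from |5 − 4| = 1 to 5 + 4 = 9.
L ∈ {1, 2, 3, 4, 5, 6, 7, 8, 9}.
The maximum is L = 9, with |L_tot| = ℏ√(9·10) = 3√10 ℏ.
The minimum angle with z is arccos(9/√90) ≈ 18.4°.

θ_min ≈ 18.4°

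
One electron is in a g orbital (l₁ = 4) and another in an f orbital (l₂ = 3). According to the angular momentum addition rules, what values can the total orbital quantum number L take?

Angular momentum addition gives L = |l₁ − l₂|, …, l₁ + l₂.
L ∈ {1, 2, 3, 4, 5, 6, 7}.

L = 1, 2, 3, 4, 5, 6, 7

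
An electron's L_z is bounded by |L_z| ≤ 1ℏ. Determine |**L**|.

|L| = √2 ℏ ≈ 1.414ℏ

Since max m_l = l, l = 1.
Then |L| = ℏ√(1·2) = √2 ℏ.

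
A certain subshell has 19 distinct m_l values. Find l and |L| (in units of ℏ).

2l + 1 = 19 ⇒ l = 9.
Then |L| = √(l(l+1)) ℏ = 3√10 ℏ.

l = 9, |L| = 3√10 ℏ ≈ 9.487ℏ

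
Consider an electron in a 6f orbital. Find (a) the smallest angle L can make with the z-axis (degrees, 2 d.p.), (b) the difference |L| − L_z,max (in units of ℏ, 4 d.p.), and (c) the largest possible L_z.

θ_min ≈ 30.00°; |L|−L_z,max ≈ 0.4641ℏ; L_z,max = 3ℏ

6f means n = 6, l = 3.
cos θ_min = 3/√12, so θ_min ≈ 30.00°.
|L| − L_z,max = (2√3 − 3)ℏ ≈ 0.4641ℏ.
L_z,max = lℏ = 3ℏ.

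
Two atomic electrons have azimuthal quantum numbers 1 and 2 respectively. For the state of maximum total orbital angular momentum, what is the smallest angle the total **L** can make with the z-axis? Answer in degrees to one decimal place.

The total orbital quantum number L ranges from |l₁ − l₂| to l₁ + l₂ in integer steps.
Allowed values: L = 1, 2, 3.
The maximum is L = 3, with |L_tot| = ℏ√(3·4) = 2√3 ℏ.
The minimum angle with z is arccos(3/√12) ≈ 30.0°.

θ_min ≈ 30.0°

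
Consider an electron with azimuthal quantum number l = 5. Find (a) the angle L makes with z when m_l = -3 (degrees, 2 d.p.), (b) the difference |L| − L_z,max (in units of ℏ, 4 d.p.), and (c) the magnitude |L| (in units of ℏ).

For m_l = -3: cos θ = -3/√30, θ ≈ 123.21°.
|L| − L_z,max = (√30 − 5)ℏ ≈ 0.4772ℏ.
|L| = ℏ√(5·6) = √30 ℏ ≈ 5.477ℏ.

θ(m_l=-3) ≈ 123.21°; |L|−L_z,max ≈ 0.4772ℏ; |L| = √30 ℏ ≈ 5.477ℏ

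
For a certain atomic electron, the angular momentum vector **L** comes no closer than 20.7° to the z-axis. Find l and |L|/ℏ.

l = 7, |L| = 2√14 ℏ ≈ 7.483ℏ

At minimum angle, m_l = l, so cos θ = l/√(l(l+1)); cos²θ = l/(l+1) = 0.8751.
Solving: l = 7.
Then |L| = ℏ√(7·8) = 2√14 ℏ.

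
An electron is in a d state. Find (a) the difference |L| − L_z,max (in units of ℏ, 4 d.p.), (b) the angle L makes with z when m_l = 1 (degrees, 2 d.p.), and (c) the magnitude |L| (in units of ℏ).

|L|−L_z,max ≈ 0.4495ℏ; θ(m_l=1) ≈ 65.91°; |L| = √6 ℏ ≈ 2.449ℏ

For a d orbital, l = 2.
|L| − L_z,max = (√6 − 2)ℏ ≈ 0.4495ℏ.
For m_l = 1: cos θ = 1/√6, θ ≈ 65.91°.
|L| = ℏ√(2·3) = √6 ℏ ≈ 2.449ℏ.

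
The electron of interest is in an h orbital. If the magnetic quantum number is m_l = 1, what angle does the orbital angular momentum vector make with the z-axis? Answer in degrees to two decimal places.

An h state has l = 5.
|L| = ℏ√(l(l+1)) = √30 ℏ.
L_z = m_l ℏ = 1ℏ.
cos θ = L_z/|L| = 1/√30, so θ ≈ 79.48°.

θ ≈ 79.48°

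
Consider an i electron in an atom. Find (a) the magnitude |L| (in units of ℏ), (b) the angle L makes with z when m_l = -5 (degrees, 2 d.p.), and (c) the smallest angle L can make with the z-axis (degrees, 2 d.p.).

An i state has l = 6.
|L| = ℏ√(6·7) = √42 ℏ ≈ 6.481ℏ.
For m_l = -5: cos θ = -5/√42, θ ≈ 140.49°.
cos θ_min = 6/√42, so θ_min ≈ 22.21°.

|L| = √42 ℏ ≈ 6.481ℏ; θ(m_l=-5) ≈ 140.49°; θ_min ≈ 22.21°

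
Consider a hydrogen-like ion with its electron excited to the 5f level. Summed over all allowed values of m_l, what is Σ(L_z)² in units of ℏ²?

Σ(L_z)² = 28 ℏ²

The 5f level has l = 3.
m_l ∈ {-3, -2, -1, 0, 1, 2, 3}.
Σ m_l² = 2·(1 + 4 + 9) = 28.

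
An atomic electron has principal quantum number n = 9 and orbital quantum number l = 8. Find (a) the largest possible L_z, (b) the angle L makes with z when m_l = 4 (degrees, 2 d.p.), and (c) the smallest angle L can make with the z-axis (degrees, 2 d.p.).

L_z,max = 8ℏ; θ(m_l=4) ≈ 61.87°; θ_min ≈ 19.47°

L_z,max = lℏ = 8ℏ.
For m_l = 4: cos θ = 4/√72, θ ≈ 61.87°.
cos θ_min = 8/√72, so θ_min ≈ 19.47°.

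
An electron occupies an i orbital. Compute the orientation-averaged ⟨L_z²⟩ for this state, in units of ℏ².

For an i orbital, l = 6.
m_l runs from −6 to 6, i.e. {-6, -5, -4, -3, -2, -1, 0, 1, 2, 3, 4, 5, 6}.
⟨L_z²⟩ = ℏ²·(Σ m_l²)/(2l+1) = ℏ²·182/13 = 14ℏ².

⟨L_z²⟩ = 14 ℏ²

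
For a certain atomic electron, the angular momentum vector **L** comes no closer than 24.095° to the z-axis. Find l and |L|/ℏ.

l = 5, |L| = √30 ℏ ≈ 5.477ℏ

At minimum angle, m_l = l, so cos θ = l/√(l(l+1)); cos²θ = l/(l+1) = 0.8333.
l = cos²θ/sin²θ ≈ 5.
Then |L| = ℏ√(5·6) = √30 ℏ.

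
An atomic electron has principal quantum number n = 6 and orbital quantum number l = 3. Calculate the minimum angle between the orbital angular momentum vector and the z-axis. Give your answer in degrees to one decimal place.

θ_min ≈ 30.0°

|L| = √(l(l+1)) ℏ = 2√3 ℏ.
The smallest angle corresponds to the largest L_z, i.e. m_l = l = 3, giving L_z = 3ℏ.
cos θ_min = 3/√12, so θ_min ≈ 30.0°.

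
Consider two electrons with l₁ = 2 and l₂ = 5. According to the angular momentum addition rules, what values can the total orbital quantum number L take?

L = 3, 4, 5, 6, 7

Angular momentum addition gives L = |l₁ − l₂|, …, l₁ + l₂.
L ∈ {3, 4, 5, 6, 7}.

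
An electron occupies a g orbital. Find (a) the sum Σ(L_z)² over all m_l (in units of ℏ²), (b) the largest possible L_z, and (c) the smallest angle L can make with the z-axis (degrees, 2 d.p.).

Σ(L_z)² = 60 ℏ²; L_z,max = 4ℏ; θ_min ≈ 26.57°

For a g orbital, l = 4.
Σ m_l² = 60, so Σ(L_z)² = 60 ℏ².
L_z,max = lℏ = 4ℏ.
cos θ_min = 4/√20, so θ_min ≈ 26.57°.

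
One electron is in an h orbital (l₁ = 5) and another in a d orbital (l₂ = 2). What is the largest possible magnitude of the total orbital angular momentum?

The total orbital quantum number L ranges from |l₁ − l₂| to l₁ + l₂ in integer steps.
L ∈ {3, 4, 5, 6, 7}.
The largest magnitude corresponds to L = 7: |L_tot| = ℏ√(7·8) = 2√14 ℏ.

|L_tot|_max = 2√14 ℏ ≈ 7.483ℏ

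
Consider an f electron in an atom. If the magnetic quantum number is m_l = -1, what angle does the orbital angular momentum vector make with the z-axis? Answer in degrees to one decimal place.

The letter f corresponds to l = 3.
|L| = ℏ√(l(l+1)) = 2√3 ℏ.
L_z = m_l ℏ = −1ℏ.
cos θ = L_z/|L| = -1/√12, so θ ≈ 106.8°.

θ ≈ 106.8°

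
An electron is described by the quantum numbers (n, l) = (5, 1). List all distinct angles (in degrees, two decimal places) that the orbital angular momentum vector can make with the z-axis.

θ ∈ {45.00°, 90.00°, 135.00°}

|L| = ℏ√(l(l+1)) = √2 ℏ.
cos θ = m_l/√2 for each m_l ∈ {-1, 0, 1}.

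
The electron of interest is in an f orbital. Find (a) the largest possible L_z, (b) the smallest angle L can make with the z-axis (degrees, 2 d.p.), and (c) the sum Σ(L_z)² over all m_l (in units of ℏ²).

An f state has l = 3.
L_z,max = lℏ = 3ℏ.
cos θ_min = 3/√12, so θ_min ≈ 30.00°.
Σ m_l² = 28, so Σ(L_z)² = 28 ℏ².

L_z,max = 3ℏ; θ_min ≈ 30.00°; Σ(L_z)² = 28 ℏ²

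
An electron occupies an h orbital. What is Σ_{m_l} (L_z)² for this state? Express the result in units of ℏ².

The letter h corresponds to l = 5.
m_l runs from −5 to 5, i.e. {-5, -4, -3, -2, -1, 0, 1, 2, 3, 4, 5}.
Summing m² from −5 to 5: Σ m_l² = 110.

Σ(L_z)² = 110 ℏ²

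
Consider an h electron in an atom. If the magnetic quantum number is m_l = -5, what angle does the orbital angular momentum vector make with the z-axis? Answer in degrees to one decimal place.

θ ≈ 155.9°

For an h orbital, l = 5.
|L|² = l(l+1)ℏ² = 30ℏ², so |L| = √30 ℏ.
L_z = m_l ℏ = −5ℏ.
cos θ = L_z/|L| = -5/√30, so θ ≈ 155.9°.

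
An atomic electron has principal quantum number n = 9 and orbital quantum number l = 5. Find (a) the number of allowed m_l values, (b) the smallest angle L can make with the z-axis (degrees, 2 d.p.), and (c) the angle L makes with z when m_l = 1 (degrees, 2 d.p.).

There are 2l+1 = 11 values of m_l.
cos θ_min = 5/√30, so θ_min ≈ 24.09°.
For m_l = 1: cos θ = 1/√30, θ ≈ 79.48°.

11 values; θ_min ≈ 24.09°; θ(m_l=1) ≈ 79.48°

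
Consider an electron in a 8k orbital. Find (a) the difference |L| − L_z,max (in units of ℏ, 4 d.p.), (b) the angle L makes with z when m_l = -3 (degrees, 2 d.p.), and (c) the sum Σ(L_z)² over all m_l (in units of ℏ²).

The 8k subshell has l = 7.
|L| − L_z,max = (2√14 − 7)ℏ ≈ 0.4833ℏ.
For m_l = -3: cos θ = -3/√56, θ ≈ 113.63°.
Σ m_l² = 280, so Σ(L_z)² = 280 ℏ².

|L|−L_z,max ≈ 0.4833ℏ; θ(m_l=-3) ≈ 113.63°; Σ(L_z)² = 280 ℏ²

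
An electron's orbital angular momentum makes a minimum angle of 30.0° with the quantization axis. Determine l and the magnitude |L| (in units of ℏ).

l = 3, |L| = 2√3 ℏ ≈ 3.464ℏ

At minimum angle, m_l = l, so cos θ = l/√(l(l+1)); cos²θ = l/(l+1) = 0.7500.
Solving: l = 3.
Then |L| = ℏ√(3·4) = 2√3 ℏ.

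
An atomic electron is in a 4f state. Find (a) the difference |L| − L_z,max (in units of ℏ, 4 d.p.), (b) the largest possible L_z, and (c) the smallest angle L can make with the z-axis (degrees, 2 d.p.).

4f means n = 4, l = 3.
|L| − L_z,max = (2√3 − 3)ℏ ≈ 0.4641ℏ.
L_z,max = lℏ = 3ℏ.
cos θ_min = 3/√12, so θ_min ≈ 30.00°.

|L|−L_z,max ≈ 0.4641ℏ; L_z,max = 3ℏ; θ_min ≈ 30.00°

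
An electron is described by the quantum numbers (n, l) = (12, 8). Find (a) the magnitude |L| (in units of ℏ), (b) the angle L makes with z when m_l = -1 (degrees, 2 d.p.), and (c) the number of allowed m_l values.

|L| = ℏ√(8·9) = 6√2 ℏ ≈ 8.485ℏ.
For m_l = -1: cos θ = -1/√72, θ ≈ 96.77°.
There are 2l+1 = 17 values of m_l.

|L| = 6√2 ℏ ≈ 8.485ℏ; θ(m_l=-1) ≈ 96.77°; 17 values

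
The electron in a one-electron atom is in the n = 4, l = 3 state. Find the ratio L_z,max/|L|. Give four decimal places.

|L| = 2√3 ℏ ≈ 3.4641ℏ, while L_z,max = lℏ = 3ℏ.
L_z,max/|L| = 3/√12 = 0.8660.

L_z,max/|L| = 0.8660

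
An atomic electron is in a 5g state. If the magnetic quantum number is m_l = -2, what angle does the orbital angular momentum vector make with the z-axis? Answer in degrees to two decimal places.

The 5g subshell has l = 4.
|L| = √(l(l+1)) ℏ = 2√5 ℏ.
L_z = m_l ℏ = −2ℏ.
cos θ = L_z/|L| = -2/√20, so θ ≈ 116.57°.

θ ≈ 116.57°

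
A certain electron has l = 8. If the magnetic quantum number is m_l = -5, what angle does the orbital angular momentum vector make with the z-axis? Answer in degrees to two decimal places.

|L| = √(l(l+1)) ℏ = 6√2 ℏ.
L_z = m_l ℏ = −5ℏ.
cos θ = L_z/|L| = -5/√72, so θ ≈ 126.10°.

θ ≈ 126.10°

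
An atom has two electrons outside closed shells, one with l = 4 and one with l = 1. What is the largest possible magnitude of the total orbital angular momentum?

|L_tot|_max = √30 ℏ ≈ 5.477ℏ

Angular momentum addition gives L = |l₁ − l₂|, …, l₁ + l₂.
Allowed values: L = 3, 4, 5.
The largest magnitude corresponds to L = 5: |L_tot| = ℏ√(5·6) = √30 ℏ.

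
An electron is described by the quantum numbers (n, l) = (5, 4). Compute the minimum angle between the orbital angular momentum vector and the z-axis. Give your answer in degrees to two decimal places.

θ_min ≈ 26.57°

|L|² = l(l+1)ℏ² = 20ℏ², so |L| = 2√5 ℏ.
The smallest angle corresponds to the largest L_z, i.e. m_l = l = 4, giving L_z = 4ℏ.
cos θ_min = 4/√20, so θ_min ≈ 26.57°.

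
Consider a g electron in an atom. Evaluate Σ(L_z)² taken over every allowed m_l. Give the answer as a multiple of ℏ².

Σ(L_z)² = 60 ℏ²

A g state has l = 4.
The allowed m_l values are -4, -3, -2, -1, 0, 1, 2, 3, 4.
Summing m² from −4 to 4: Σ m_l² = 60.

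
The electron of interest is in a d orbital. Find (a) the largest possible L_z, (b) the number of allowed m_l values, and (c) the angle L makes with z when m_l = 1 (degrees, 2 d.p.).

L_z,max = 2ℏ; 5 values; θ(m_l=1) ≈ 65.91°

The letter d corresponds to l = 2.
L_z,max = lℏ = 2ℏ.
There are 2l+1 = 5 values of m_l.
For m_l = 1: cos θ = 1/√6, θ ≈ 65.91°.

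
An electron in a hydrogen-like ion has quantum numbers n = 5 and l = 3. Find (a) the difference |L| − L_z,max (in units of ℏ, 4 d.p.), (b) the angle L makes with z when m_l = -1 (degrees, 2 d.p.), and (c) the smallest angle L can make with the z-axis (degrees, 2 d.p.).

|L|−L_z,max ≈ 0.4641ℏ; θ(m_l=-1) ≈ 106.78°; θ_min ≈ 30.00°

|L| − L_z,max = (2√3 − 3)ℏ ≈ 0.4641ℏ.
For m_l = -1: cos θ = -1/√12, θ ≈ 106.78°.
cos θ_min = 3/√12, so θ_min ≈ 30.00°.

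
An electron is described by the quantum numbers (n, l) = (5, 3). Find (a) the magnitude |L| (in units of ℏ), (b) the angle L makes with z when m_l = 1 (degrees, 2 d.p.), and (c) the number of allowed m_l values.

|L| = ℏ√(3·4) = 2√3 ℏ ≈ 3.464ℏ.
For m_l = 1: cos θ = 1/√12, θ ≈ 73.22°.
There are 2l+1 = 7 values of m_l.

|L| = 2√3 ℏ ≈ 3.464ℏ; θ(m_l=1) ≈ 73.22°; 7 values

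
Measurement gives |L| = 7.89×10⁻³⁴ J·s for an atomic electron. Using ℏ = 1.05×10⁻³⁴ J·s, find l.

l = 7

Dividing by ℏ: |L|/ℏ ≈ 7.514.
Set l(l+1) = 56.46; the integer solution is l = 7.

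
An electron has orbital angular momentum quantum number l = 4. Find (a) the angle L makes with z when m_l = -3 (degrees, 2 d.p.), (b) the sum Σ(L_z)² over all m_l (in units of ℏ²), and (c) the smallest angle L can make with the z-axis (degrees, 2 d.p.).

For m_l = -3: cos θ = -3/√20, θ ≈ 132.13°.
Σ m_l² = 60, so Σ(L_z)² = 60 ℏ².
cos θ_min = 4/√20, so θ_min ≈ 26.57°.

θ(m_l=-3) ≈ 132.13°; Σ(L_z)² = 60 ℏ²; θ_min ≈ 26.57°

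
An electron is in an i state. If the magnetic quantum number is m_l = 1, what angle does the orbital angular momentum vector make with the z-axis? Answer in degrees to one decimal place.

The letter i corresponds to l = 6.
|L|² = l(l+1)ℏ² = 42ℏ², so |L| = √42 ℏ.
L_z = m_l ℏ = 1ℏ.
cos θ = L_z/|L| = 1/√42, so θ ≈ 81.1°.

θ ≈ 81.1°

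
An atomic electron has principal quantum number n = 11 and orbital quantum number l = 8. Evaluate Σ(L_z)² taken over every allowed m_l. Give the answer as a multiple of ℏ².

The allowed m_l values are -8, -7, -6, -5, -4, -3, -2, -1, 0, 1, 2, 3, 4, 5, 6, 7, 8.
Σ m_l² = 2·(1 + 4 + 9 + 16 + 25 + 36 + 49 + 64) = 408.

Σ(L_z)² = 408 ℏ²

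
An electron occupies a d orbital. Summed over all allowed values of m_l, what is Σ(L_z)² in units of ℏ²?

Σ(L_z)² = 10 ℏ²

For a d orbital, l = 2.
The allowed m_l values are -2, -1, 0, 1, 2.
Σ m_l² = l(l+1)(2l+1)/3 = 2·3·5/3 = 10.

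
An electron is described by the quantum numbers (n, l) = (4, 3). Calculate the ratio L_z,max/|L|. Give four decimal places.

|L| = 2√3 ℏ ≈ 3.4641ℏ, while L_z,max = lℏ = 3ℏ.
L_z,max/|L| = 3/√12 = 0.8660.

L_z,max/|L| = 0.8660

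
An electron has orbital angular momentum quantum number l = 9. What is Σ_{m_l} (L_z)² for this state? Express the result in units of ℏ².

m_l runs from −9 to 9, i.e. {-9, -8, -7, -6, -5, -4, -3, -2, -1, 0, 1, 2, 3, 4, 5, 6, 7, 8, 9}.
Σ m_l² = l(l+1)(2l+1)/3 = 9·10·19/3 = 570.

Σ(L_z)² = 570 ℏ²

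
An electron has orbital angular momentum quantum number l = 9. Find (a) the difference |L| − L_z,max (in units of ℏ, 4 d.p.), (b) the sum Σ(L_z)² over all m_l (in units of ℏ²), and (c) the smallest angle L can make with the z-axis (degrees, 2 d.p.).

|L| − L_z,max = (3√10 − 9)ℏ ≈ 0.4868ℏ.
Σ m_l² = 570, so Σ(L_z)² = 570 ℏ².
cos θ_min = 9/√90, so θ_min ≈ 18.43°.

|L|−L_z,max ≈ 0.4868ℏ; Σ(L_z)² = 570 ℏ²; θ_min ≈ 18.43°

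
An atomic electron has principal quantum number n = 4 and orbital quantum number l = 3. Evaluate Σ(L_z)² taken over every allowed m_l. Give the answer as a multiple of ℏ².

m_l runs from −3 to 3, i.e. {-3, -2, -1, 0, 1, 2, 3}.
Summing m² from −3 to 3: Σ m_l² = 28.

Σ(L_z)² = 28 ℏ²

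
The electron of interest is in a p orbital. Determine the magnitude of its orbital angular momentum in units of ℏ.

For a p orbital, l = 1.
|L| = ℏ√(l(l+1)) = ℏ√(1·2) = √2 ℏ

|L| = √2 ℏ ≈ 1.414ℏ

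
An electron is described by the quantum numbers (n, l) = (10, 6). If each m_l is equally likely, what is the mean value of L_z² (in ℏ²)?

The allowed m_l values are -6, -5, -4, -3, -2, -1, 0, 1, 2, 3, 4, 5, 6.
⟨L_z²⟩ = ℏ²·(Σ m_l²)/(2l+1) = ℏ²·182/13 = 14ℏ².

⟨L_z²⟩ = 14 ℏ²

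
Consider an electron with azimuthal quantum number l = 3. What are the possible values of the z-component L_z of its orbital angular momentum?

L_z = m_l ℏ with m_l ranging from −l to +l in integer steps.
For l = 3: m_l ∈ {-3, -2, -1, 0, 1, 2, 3}.

L_z ∈ {−3ℏ, −2ℏ, −ℏ, 0, ℏ, 2ℏ, 3ℏ}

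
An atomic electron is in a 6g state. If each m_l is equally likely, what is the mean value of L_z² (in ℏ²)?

⟨L_z²⟩ = 6.667 ℏ²

The 6g subshell has l = 4.
The allowed m_l values are -4, -3, -2, -1, 0, 1, 2, 3, 4.
Average of L_z² over 9 states: 60/9 ℏ² = 6.667 ℏ².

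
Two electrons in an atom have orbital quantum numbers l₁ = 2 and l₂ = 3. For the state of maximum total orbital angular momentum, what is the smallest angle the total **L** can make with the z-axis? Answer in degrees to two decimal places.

θ_min ≈ 24.09°

Angular momentum addition gives L = |l₁ − l₂|, …, l₁ + l₂.
So L can be 1, 2, 3, 4, 5.
The maximum is L = 5, with |L_tot| = ℏ√(5·6) = √30 ℏ.
The minimum angle with z is arccos(5/√30) ≈ 24.09°.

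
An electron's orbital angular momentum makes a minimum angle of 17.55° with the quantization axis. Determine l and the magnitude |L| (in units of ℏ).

cos θ_min = l/√(l(l+1)) = √(l/(l+1)), so l/(l+1) = cos²(17.55°) = 0.9091.
l = cos²θ/sin²θ ≈ 10.
Then |L| = ℏ√(10·11) = √110 ℏ.

l = 10, |L| = √110 ℏ ≈ 10.488ℏ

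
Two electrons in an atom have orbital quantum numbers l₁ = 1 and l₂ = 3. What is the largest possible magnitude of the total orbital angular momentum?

L runs from |1 − 3| = 2 to 1 + 3 = 4.
So L can be 2, 3, 4.
The largest magnitude corresponds to L = 4: |L_tot| = ℏ√(4·5) = 2√5 ℏ.

|L_tot|_max = 2√5 ℏ ≈ 4.472ℏ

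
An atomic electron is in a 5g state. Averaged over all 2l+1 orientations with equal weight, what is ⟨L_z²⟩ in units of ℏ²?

The 5g subshell has l = 4.
The allowed m_l values are -4, -3, -2, -1, 0, 1, 2, 3, 4.
⟨L_z²⟩ = ℏ²·(Σ m_l²)/(2l+1) = ℏ²·60/9 = 6.667ℏ².

⟨L_z²⟩ = 6.667 ℏ²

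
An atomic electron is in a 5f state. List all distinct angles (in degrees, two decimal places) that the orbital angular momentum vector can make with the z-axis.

For 5f, l = 3.
|L| = ℏ√(l(l+1)) = 2√3 ℏ.
cos θ = m_l/√12 for each m_l ∈ {-3, -2, -1, 0, 1, 2, 3}.

θ ∈ {30.00°, 54.74°, 73.22°, 90.00°, 106.78°, 125.26°, 150.00°}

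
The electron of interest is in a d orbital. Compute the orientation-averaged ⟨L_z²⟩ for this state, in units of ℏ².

⟨L_z²⟩ = 2 ℏ²

D corresponds to l = 2.
m_l runs from −2 to 2, i.e. {-2, -1, 0, 1, 2}.
⟨L_z²⟩ = ℏ²·(Σ m_l²)/(2l+1) = ℏ²·10/5 = 2ℏ².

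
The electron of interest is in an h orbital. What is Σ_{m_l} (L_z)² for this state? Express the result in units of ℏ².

The letter h corresponds to l = 5.
m_l ∈ {-5, -4, -3, -2, -1, 0, 1, 2, 3, 4, 5}.
Σ m_l² = 2·(1 + 4 + 9 + 16 + 25) = 110.

Σ(L_z)² = 110 ℏ²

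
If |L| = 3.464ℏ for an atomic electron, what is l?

(|L|/ℏ)² = l(l+1) = 12.
Solving: l = 3.

l = 3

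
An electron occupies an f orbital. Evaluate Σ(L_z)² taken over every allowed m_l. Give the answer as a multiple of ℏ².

For an f orbital, l = 3.
m_l ∈ {-3, -2, -1, 0, 1, 2, 3}.
Σ m_l² = 2·(1 + 4 + 9) = 28.

Σ(L_z)² = 28 ℏ²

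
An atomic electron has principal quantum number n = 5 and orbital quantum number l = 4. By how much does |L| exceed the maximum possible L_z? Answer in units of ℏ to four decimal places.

|L| = 2√5 ℏ ≈ 4.4721ℏ, while L_z,max = lℏ = 4ℏ.
The difference is (2√5 − 4)ℏ ≈ 0.4721ℏ.

|L| − L_z,max ≈ 0.4721ℏ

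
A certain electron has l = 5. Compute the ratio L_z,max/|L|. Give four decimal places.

L_z,max/|L| = 0.9129

|L| = √30 ℏ ≈ 5.4772ℏ, while L_z,max = lℏ = 5ℏ.
L_z,max/|L| = 5/√30 = 0.9129.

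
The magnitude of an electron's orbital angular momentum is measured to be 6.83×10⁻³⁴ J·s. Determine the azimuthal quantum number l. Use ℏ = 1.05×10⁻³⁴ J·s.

Dividing by ℏ: |L|/ℏ ≈ 6.505.
l(l+1) ≈ 6.505² ≈ 42.31, so l = 6.

l = 6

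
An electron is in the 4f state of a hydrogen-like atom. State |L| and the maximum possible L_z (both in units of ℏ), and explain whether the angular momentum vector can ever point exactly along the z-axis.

No: L_z,max = 3ℏ < |L| = 2√3 ℏ ≈ 3.464ℏ

For 4f, l = 3.
|L| = 2√3 ℏ ≈ 3.4641ℏ, while L_z,max = lℏ = 3ℏ.
Since |L| > L_z,max, the vector can never point exactly along z; the closest it comes is θ_min = arccos(3/√12) ≈ 30.0°.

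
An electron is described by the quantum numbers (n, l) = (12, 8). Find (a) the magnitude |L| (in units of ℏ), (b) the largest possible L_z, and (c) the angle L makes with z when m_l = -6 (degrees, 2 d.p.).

|L| = ℏ√(8·9) = 6√2 ℏ ≈ 8.485ℏ.
L_z,max = lℏ = 8ℏ.
For m_l = -6: cos θ = -6/√72, θ ≈ 135.00°.

|L| = 6√2 ℏ ≈ 8.485ℏ; L_z,max = 8ℏ; θ(m_l=-6) ≈ 135.00°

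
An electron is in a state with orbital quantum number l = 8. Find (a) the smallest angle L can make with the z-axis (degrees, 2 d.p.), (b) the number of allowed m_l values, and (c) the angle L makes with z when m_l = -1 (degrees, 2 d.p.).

cos θ_min = 8/√72, so θ_min ≈ 19.47°.
There are 2l+1 = 17 values of m_l.
For m_l = -1: cos θ = -1/√72, θ ≈ 96.77°.

θ_min ≈ 19.47°; 17 values; θ(m_l=-1) ≈ 96.77°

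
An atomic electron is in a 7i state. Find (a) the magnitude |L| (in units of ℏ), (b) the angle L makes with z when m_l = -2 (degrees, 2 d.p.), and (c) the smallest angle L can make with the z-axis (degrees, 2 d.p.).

|L| = √42 ℏ ≈ 6.481ℏ; θ(m_l=-2) ≈ 107.98°; θ_min ≈ 22.21°

The 7i subshell has l = 6.
|L| = ℏ√(6·7) = √42 ℏ ≈ 6.481ℏ.
For m_l = -2: cos θ = -2/√42, θ ≈ 107.98°.
cos θ_min = 6/√42, so θ_min ≈ 22.21°.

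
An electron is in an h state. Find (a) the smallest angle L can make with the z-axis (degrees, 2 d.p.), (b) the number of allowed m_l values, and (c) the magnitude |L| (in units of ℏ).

θ_min ≈ 24.09°; 11 values; |L| = √30 ℏ ≈ 5.477ℏ

An h state has l = 5.
cos θ_min = 5/√30, so θ_min ≈ 24.09°.
There are 2l+1 = 11 values of m_l.
|L| = ℏ√(5·6) = √30 ℏ ≈ 5.477ℏ.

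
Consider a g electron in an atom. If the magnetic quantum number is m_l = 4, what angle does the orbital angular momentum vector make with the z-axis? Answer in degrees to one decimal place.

θ ≈ 26.6°

The letter g corresponds to l = 4.
|L| = √(l(l+1)) ℏ = 2√5 ℏ.
L_z = m_l ℏ = 4ℏ.
cos θ = L_z/|L| = 4/√20, so θ ≈ 26.6°.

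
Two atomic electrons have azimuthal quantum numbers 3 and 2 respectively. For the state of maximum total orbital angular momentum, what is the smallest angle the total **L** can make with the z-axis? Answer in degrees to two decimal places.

By the triangle rule, |l₁ − l₂| ≤ L ≤ l₁ + l₂.
Allowed values: L = 1, 2, 3, 4, 5.
The maximum is L = 5, with |L_tot| = ℏ√(5·6) = √30 ℏ.
The minimum angle with z is arccos(5/√30) ≈ 24.09°.

θ_min ≈ 24.09°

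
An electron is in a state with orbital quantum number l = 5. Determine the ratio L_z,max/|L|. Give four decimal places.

L_z,max/|L| = 0.9129

|L| = √30 ℏ ≈ 5.4772ℏ, while L_z,max = lℏ = 5ℏ.
L_z,max/|L| = 5/√30 = 0.9129.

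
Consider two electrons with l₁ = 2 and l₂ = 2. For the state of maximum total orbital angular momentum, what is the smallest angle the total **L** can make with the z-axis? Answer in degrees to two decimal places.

L runs from |2 − 2| = 0 to 2 + 2 = 4.
So L can be 0, 1, 2, 3, 4.
The maximum is L = 4, with |L_tot| = ℏ√(4·5) = 2√5 ℏ.
The minimum angle with z is arccos(4/√20) ≈ 26.57°.

θ_min ≈ 26.57°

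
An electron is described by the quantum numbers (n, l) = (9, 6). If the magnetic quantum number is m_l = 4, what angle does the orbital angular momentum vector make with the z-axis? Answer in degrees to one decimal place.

|L| = √(l(l+1)) ℏ = √42 ℏ.
L_z = m_l ℏ = 4ℏ.
cos θ = L_z/|L| = 4/√42, so θ ≈ 51.9°.

θ ≈ 51.9°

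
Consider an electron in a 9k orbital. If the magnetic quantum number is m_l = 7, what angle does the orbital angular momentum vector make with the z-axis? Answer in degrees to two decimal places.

θ ≈ 20.70°

For 9k, l = 7.
|L| = ℏ√(l(l+1)) = 2√14 ℏ.
L_z = m_l ℏ = 7ℏ.
cos θ = L_z/|L| = 7/√56, so θ ≈ 20.70°.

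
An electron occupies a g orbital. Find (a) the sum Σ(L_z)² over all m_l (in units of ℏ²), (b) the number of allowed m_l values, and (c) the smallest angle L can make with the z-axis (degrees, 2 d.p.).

For a g orbital, l = 4.
Σ m_l² = 60, so Σ(L_z)² = 60 ℏ².
There are 2l+1 = 9 values of m_l.
cos θ_min = 4/√20, so θ_min ≈ 26.57°.

Σ(L_z)² = 60 ℏ²; 9 values; θ_min ≈ 26.57°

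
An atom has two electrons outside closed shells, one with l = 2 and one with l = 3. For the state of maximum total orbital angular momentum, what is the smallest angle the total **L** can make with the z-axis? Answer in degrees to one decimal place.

L runs from |2 − 3| = 1 to 2 + 3 = 5.
L ∈ {1, 2, 3, 4, 5}.
The maximum is L = 5, with |L_tot| = ℏ√(5·6) = √30 ℏ.
The minimum angle with z is arccos(5/√30) ≈ 24.1°.

θ_min ≈ 24.1°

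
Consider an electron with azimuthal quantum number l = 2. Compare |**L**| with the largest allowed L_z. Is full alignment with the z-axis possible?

No: L_z,max = 2ℏ < |L| = √6 ℏ ≈ 2.449ℏ

|L| = √6 ℏ ≈ 2.4495ℏ, while L_z,max = lℏ = 2ℏ.
Since |L| > L_z,max, the vector can never point exactly along z; the closest it comes is θ_min = arccos(2/√6) ≈ 35.3°.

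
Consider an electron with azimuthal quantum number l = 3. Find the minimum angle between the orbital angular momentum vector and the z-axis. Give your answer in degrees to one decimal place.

θ_min ≈ 30.0°

|L| = √(l(l+1)) ℏ = 2√3 ℏ.
The smallest angle corresponds to the largest L_z, i.e. m_l = l = 3, giving L_z = 3ℏ.
cos θ_min = 3/√12, so θ_min ≈ 30.0°.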